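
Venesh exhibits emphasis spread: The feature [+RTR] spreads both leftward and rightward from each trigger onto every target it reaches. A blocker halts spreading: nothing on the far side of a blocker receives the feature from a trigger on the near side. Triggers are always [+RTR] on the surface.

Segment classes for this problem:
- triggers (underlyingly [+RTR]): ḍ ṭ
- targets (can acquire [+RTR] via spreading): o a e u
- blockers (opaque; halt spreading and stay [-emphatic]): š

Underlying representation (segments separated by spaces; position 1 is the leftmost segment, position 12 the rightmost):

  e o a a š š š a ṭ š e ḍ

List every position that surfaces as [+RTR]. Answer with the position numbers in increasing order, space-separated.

8 9 11 12

From /ṭ/ at 9 rightward: 10 /š/ blocks.
From /ṭ/ at 9 leftward: 8 /a/ → [+RTR]; 7 /š/ blocks.
From /ḍ/ at 12 rightward: word edge.
From /ḍ/ at 12 leftward: 11 /e/ → [+RTR]; 10 /š/ blocks.
Targets with no active source: positions 1 2 3 4 stay [-emphatic].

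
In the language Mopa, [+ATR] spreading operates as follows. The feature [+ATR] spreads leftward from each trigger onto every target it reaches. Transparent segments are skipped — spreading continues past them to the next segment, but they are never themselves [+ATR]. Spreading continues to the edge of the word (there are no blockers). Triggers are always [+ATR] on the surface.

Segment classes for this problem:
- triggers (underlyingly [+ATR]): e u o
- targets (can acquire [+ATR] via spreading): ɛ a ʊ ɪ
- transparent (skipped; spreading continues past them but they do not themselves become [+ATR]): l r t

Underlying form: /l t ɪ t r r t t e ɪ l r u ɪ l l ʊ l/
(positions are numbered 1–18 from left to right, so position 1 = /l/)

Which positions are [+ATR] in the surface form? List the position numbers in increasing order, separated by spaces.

From /e/ at 9 leftward: 8 /t/ transparent; 7 /t/ transparent; 6 /r/ transparent; 5 /r/ transparent; 4 /t/ transparent; 3 /ɪ/ → [+ATR]; 2 /t/ transparent; 1 /l/ transparent; word edge.
From /u/ at 13 leftward: 12 /r/ transparent; 11 /l/ transparent; 10 /ɪ/ → [+ATR]; 9 /e/ is itself a trigger — this domain ends here.
Targets with no active source: positions 14 17 stay [-ATR].

3 9 10 13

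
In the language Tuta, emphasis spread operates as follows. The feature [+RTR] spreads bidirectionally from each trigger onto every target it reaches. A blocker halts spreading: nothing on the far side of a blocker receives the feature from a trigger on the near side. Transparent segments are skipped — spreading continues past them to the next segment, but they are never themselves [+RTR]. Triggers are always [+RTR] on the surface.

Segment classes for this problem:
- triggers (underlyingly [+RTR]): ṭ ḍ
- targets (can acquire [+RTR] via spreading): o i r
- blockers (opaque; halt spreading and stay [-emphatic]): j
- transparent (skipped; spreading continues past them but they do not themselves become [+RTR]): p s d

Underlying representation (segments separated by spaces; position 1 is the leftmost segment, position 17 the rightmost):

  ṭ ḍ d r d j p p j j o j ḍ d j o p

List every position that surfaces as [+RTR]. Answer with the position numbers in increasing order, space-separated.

1 2 4 13

From /ṭ/ at 1 rightward: 2 /ḍ/ is itself a trigger — this domain ends here.
From /ṭ/ at 1 leftward: word edge.
From /ḍ/ at 2 rightward: 3 /d/ transparent; 4 /r/ → [+RTR]; 5 /d/ transparent; 6 /j/ blocks.
From /ḍ/ at 2 leftward: 1 /ṭ/ is itself a trigger — this domain ends here.
From /ḍ/ at 13 rightward: 14 /d/ transparent; 15 /j/ blocks.
From /ḍ/ at 13 leftward: 12 /j/ blocks.
Targets with no active source: positions 11 16 stay [-emphatic].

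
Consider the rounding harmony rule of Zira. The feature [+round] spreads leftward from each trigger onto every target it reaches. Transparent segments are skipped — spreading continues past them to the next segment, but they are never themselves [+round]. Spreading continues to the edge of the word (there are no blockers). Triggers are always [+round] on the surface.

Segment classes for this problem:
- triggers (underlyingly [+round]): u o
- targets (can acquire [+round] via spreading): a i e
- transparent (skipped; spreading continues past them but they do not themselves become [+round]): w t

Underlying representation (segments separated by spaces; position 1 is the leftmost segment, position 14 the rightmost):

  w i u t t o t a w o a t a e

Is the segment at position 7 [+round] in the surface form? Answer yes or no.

no

From /u/ at 3 leftward: 2 /i/ → [+round]; 1 /w/ transparent; word edge.
From /o/ at 6 leftward: 5 /t/ transparent; 4 /t/ transparent; 3 /u/ is itself a trigger — this domain ends here.
From /o/ at 10 leftward: 9 /w/ transparent; 8 /a/ → [+round]; 7 /t/ transparent; 6 /o/ is itself a trigger — this domain ends here.
Targets with no active source: positions 11 13 14 stay [-round].
[+round] positions on the surface: 2 3 6 8 10.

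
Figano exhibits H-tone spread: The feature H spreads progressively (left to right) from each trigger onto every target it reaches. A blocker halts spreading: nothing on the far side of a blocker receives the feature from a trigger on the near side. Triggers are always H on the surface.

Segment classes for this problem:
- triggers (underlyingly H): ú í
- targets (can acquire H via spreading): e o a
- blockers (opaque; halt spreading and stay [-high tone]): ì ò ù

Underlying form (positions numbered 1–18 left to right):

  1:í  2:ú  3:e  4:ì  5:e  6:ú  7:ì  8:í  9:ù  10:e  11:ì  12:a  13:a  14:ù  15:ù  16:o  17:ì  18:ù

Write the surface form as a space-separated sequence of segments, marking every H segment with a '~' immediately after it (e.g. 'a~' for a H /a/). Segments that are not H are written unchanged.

í~ ú~ e~ ì e ú~ ì í~ ù e ì a a ù ù o ì ù

From /í/ at 1 rightward: 2 /ú/ is itself a trigger — this domain ends here.
From /ú/ at 2 rightward: 3 /e/ → H; 4 /ì/ blocks.
From /ú/ at 6 rightward: 7 /ì/ blocks.
From /í/ at 8 rightward: 9 /ù/ blocks.
Targets with no active source: positions 5 10 12 13 16 stay [-high tone].
H positions on the surface: 1 2 3 6 8.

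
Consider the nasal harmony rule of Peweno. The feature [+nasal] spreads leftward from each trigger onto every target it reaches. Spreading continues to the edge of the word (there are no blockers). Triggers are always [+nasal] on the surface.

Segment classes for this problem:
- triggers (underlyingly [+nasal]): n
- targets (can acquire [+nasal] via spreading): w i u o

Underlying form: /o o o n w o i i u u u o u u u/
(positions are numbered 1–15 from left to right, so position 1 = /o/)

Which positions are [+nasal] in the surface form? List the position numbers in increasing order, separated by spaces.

1 2 3 4

From /n/ at 4 leftward: 3 /o/ → [+nasal]; 2 /o/ → [+nasal]; 1 /o/ → [+nasal]; word edge.
Targets with no active source: positions 5 6 7 8 9 10 11 12 13 14 15 stay [-nasal].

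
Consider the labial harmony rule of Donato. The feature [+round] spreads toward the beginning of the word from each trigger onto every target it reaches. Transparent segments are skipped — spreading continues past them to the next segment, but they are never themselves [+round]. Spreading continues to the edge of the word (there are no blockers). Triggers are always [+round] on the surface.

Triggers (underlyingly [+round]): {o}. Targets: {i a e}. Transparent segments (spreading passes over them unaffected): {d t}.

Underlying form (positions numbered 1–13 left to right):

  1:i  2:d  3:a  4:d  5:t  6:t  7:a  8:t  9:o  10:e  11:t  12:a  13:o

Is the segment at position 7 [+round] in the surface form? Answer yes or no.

yes

From /o/ at 9 leftward: 8 /t/ transparent; 7 /a/ → [+round]; 6 /t/ transparent; 5 /t/ transparent; 4 /d/ transparent; 3 /a/ → [+round]; 2 /d/ transparent; 1 /i/ → [+round]; word edge.
From /o/ at 13 leftward: 12 /a/ → [+round]; 11 /t/ transparent; 10 /e/ → [+round]; 9 /o/ is itself a trigger — this domain ends here.
[+round] positions on the surface: 1 3 7 9 10 12 13.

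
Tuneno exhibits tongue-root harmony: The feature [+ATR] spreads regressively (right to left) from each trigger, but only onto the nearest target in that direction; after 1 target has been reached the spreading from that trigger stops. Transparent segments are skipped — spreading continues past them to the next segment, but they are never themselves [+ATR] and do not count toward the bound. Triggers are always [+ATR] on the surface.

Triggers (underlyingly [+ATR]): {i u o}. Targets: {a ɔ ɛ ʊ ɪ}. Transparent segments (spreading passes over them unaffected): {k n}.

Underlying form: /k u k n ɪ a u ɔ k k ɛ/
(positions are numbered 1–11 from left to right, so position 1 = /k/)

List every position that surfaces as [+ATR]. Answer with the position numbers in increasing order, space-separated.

From /u/ at 2 leftward: 1 /k/ transparent; word edge.
From /u/ at 7 leftward: 6 /a/ → [+ATR]; bound reached.
Targets with no active source: positions 5 8 11 stay [-ATR].

2 6 7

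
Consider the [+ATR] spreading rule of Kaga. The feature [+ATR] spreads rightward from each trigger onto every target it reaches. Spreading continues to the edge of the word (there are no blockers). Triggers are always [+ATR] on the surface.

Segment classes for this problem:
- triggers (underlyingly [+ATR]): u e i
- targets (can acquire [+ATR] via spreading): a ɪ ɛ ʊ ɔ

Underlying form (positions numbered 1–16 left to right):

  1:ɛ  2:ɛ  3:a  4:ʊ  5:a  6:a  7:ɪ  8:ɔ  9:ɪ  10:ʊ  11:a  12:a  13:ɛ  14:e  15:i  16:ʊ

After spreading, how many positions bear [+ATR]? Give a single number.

From /e/ at 14 rightward: 15 /i/ is itself a trigger — this domain ends here.
From /i/ at 15 rightward: 16 /ʊ/ → [+ATR]; word edge.
Targets with no active source: positions 1 2 3 4 5 6 7 8 9 10 11 12 13 stay [-ATR].
[+ATR] positions on the surface: 14 15 16.

3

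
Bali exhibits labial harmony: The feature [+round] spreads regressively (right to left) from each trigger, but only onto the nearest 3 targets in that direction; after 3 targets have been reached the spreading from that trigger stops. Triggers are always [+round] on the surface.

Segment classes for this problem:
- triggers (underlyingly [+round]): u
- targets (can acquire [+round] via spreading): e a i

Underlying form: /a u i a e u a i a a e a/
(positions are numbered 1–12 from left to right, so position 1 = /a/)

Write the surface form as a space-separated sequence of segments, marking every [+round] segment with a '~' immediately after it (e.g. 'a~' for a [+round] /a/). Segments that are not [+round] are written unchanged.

a~ u~ i~ a~ e~ u~ a i a a e a

From /u/ at 2 leftward: 1 /a/ → [+round]; word edge.
From /u/ at 6 leftward: 5 /e/ → [+round]; 4 /a/ → [+round]; 3 /i/ → [+round]; bound reached.
Targets with no active source: positions 7 8 9 10 11 12 stay [-round].
[+round] positions on the surface: 1 2 3 4 5 6.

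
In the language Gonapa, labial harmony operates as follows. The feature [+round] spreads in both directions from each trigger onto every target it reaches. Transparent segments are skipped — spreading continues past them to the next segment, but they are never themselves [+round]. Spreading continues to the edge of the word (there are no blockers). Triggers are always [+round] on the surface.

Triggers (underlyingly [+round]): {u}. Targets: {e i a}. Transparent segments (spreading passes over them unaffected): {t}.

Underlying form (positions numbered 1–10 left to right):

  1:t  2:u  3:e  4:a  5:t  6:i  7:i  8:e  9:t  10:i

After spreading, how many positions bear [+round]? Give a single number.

From /u/ at 2 rightward: 3 /e/ → [+round]; 4 /a/ → [+round]; 5 /t/ transparent; 6 /i/ → [+round]; 7 /i/ → [+round]; 8 /e/ → [+round]; 9 /t/ transparent; 10 /i/ → [+round]; word edge.
From /u/ at 2 leftward: 1 /t/ transparent; word edge.
[+round] positions on the surface: 2 3 4 6 7 8 10.

7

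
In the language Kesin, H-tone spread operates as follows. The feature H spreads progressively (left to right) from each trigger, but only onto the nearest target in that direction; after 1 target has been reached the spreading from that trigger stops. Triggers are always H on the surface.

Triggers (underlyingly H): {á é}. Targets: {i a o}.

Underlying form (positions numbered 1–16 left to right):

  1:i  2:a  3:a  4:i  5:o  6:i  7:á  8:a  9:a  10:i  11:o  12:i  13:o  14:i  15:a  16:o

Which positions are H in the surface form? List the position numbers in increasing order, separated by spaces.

From /á/ at 7 rightward: 8 /a/ → H; bound reached.
Targets with no active source: positions 1 2 3 4 5 6 9 10 11 12 13 14 15 16 stay [-high tone].

7 8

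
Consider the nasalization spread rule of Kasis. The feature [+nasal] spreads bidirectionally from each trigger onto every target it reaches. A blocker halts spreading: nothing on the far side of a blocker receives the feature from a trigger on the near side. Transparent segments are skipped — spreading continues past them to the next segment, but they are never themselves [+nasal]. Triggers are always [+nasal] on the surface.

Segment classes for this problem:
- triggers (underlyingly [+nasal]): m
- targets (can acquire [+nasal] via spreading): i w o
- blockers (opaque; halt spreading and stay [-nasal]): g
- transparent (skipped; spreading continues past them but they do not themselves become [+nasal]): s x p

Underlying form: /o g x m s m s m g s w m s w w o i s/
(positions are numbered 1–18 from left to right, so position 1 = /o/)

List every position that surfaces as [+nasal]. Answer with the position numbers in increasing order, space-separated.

4 6 8 11 12 14 15 16 17

From /m/ at 4 rightward: 5 /s/ transparent; 6 /m/ is itself a trigger — this domain ends here.
From /m/ at 4 leftward: 3 /x/ transparent; 2 /g/ blocks.
From /m/ at 6 rightward: 7 /s/ transparent; 8 /m/ is itself a trigger — this domain ends here.
From /m/ at 6 leftward: 5 /s/ transparent; 4 /m/ is itself a trigger — this domain ends here.
From /m/ at 8 rightward: 9 /g/ blocks.
From /m/ at 8 leftward: 7 /s/ transparent; 6 /m/ is itself a trigger — this domain ends here.
From /m/ at 12 rightward: 13 /s/ transparent; 14 /w/ → [+nasal]; 15 /w/ → [+nasal]; 16 /o/ → [+nasal]; 17 /i/ → [+nasal]; 18 /s/ transparent; word edge.
From /m/ at 12 leftward: 11 /w/ → [+nasal]; 10 /s/ transparent; 9 /g/ blocks.
Target with no active source: position 1 stays [-nasal].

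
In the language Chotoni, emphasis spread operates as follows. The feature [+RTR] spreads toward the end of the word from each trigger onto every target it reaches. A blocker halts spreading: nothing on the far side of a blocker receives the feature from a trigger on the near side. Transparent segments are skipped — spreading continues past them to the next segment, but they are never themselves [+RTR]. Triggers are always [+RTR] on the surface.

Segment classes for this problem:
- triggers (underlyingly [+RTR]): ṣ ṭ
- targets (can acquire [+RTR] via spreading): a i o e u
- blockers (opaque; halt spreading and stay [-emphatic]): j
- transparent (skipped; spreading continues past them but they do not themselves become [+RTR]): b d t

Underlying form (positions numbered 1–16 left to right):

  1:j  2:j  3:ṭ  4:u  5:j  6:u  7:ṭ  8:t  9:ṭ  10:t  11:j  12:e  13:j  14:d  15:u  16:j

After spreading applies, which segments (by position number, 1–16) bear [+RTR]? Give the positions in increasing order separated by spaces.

3 4 7 9

From /ṭ/ at 3 rightward: 4 /u/ → [+RTR]; 5 /j/ blocks.
From /ṭ/ at 7 rightward: 8 /t/ transparent; 9 /ṭ/ is itself a trigger — this domain ends here.
From /ṭ/ at 9 rightward: 10 /t/ transparent; 11 /j/ blocks.
Targets with no active source: positions 6 12 15 stay [-emphatic].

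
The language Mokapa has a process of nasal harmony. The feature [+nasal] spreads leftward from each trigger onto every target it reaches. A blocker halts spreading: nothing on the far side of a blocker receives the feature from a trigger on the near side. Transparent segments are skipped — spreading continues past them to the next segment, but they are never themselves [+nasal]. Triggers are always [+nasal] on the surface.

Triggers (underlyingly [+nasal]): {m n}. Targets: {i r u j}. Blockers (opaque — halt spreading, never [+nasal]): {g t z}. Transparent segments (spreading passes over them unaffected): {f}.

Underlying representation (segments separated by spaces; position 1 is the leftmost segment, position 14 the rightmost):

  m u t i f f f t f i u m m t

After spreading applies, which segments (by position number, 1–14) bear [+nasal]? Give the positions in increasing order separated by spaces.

From /m/ at 1 leftward: word edge.
From /m/ at 12 leftward: 11 /u/ → [+nasal]; 10 /i/ → [+nasal]; 9 /f/ transparent; 8 /t/ blocks.
From /m/ at 13 leftward: 12 /m/ is itself a trigger — this domain ends here.
Targets with no active source: positions 2 4 stay [-nasal].

1 10 11 12 13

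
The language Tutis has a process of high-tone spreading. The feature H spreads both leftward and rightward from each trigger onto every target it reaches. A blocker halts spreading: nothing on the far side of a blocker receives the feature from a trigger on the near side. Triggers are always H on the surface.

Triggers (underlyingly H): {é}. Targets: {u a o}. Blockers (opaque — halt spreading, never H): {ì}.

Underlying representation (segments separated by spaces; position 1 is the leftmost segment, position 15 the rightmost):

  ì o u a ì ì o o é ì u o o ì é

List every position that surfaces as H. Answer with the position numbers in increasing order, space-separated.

From /é/ at 9 rightward: 10 /ì/ blocks.
From /é/ at 9 leftward: 8 /o/ → H; 7 /o/ → H; 6 /ì/ blocks.
From /é/ at 15 rightward: word edge.
From /é/ at 15 leftward: 14 /ì/ blocks.
Targets with no active source: positions 2 3 4 11 12 13 stay [-high tone].

7 8 9 15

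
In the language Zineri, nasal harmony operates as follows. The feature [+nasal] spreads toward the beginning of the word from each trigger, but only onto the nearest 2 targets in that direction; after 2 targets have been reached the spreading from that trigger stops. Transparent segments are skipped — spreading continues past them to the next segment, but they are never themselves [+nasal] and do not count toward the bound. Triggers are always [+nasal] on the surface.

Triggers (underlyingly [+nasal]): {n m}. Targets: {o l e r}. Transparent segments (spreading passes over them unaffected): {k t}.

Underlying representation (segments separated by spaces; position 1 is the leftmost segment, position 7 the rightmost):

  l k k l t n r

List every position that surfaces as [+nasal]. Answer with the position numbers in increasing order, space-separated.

1 4 6

From /n/ at 6 leftward: 5 /t/ transparent; 4 /l/ → [+nasal]; 3 /k/ transparent; 2 /k/ transparent; 1 /l/ → [+nasal]; bound reached.
Target with no active source: position 7 stays [-nasal].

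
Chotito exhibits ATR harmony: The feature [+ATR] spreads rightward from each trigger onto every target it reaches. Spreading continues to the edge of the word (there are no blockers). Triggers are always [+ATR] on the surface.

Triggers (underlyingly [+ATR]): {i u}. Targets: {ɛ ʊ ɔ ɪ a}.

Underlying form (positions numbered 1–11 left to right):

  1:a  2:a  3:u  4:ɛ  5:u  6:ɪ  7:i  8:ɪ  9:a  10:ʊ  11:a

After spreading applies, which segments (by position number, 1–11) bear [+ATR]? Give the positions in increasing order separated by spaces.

3 4 5 6 7 8 9 10 11

From /u/ at 3 rightward: 4 /ɛ/ → [+ATR]; 5 /u/ is itself a trigger — this domain ends here.
From /u/ at 5 rightward: 6 /ɪ/ → [+ATR]; 7 /i/ is itself a trigger — this domain ends here.
From /i/ at 7 rightward: 8 /ɪ/ → [+ATR]; 9 /a/ → [+ATR]; 10 /ʊ/ → [+ATR]; 11 /a/ → [+ATR]; word edge.
Targets with no active source: positions 1 2 stay [-ATR].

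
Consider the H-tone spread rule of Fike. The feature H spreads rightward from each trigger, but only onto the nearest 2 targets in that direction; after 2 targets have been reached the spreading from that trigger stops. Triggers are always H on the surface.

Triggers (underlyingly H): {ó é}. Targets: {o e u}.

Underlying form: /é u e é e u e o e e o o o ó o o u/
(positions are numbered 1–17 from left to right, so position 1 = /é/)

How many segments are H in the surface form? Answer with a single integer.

9

From /é/ at 1 rightward: 2 /u/ → H; 3 /e/ → H; bound reached.
From /é/ at 4 rightward: 5 /e/ → H; 6 /u/ → H; bound reached.
From /ó/ at 14 rightward: 15 /o/ → H; 16 /o/ → H; bound reached.
Targets with no active source: positions 7 8 9 10 11 12 13 17 stay [-high tone].
H positions on the surface: 1 2 3 4 5 6 14 15 16.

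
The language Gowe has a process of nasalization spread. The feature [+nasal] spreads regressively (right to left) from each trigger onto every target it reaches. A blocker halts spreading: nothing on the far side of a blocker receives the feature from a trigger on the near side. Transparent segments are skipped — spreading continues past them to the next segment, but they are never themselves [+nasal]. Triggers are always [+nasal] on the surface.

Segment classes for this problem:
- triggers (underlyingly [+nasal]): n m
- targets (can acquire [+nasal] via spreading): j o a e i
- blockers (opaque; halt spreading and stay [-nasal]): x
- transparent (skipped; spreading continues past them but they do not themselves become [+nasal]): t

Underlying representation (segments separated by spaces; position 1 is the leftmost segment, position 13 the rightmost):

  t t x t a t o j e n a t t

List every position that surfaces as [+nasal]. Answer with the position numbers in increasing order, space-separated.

5 7 8 9 10

From /n/ at 10 leftward: 9 /e/ → [+nasal]; 8 /j/ → [+nasal]; 7 /o/ → [+nasal]; 6 /t/ transparent; 5 /a/ → [+nasal]; 4 /t/ transparent; 3 /x/ blocks.
Target with no active source: position 11 stays [-nasal].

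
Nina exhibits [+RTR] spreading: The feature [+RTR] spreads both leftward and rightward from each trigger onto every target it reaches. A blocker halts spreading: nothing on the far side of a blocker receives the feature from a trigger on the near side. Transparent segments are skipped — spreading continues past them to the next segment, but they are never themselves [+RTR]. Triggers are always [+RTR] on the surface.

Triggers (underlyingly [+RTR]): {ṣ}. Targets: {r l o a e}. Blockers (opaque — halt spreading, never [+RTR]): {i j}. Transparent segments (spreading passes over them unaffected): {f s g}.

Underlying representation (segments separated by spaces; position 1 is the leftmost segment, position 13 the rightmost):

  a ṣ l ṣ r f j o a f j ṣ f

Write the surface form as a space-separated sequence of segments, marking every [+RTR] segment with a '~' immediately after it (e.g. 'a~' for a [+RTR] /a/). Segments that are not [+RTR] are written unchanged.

From /ṣ/ at 2 rightward: 3 /l/ → [+RTR]; 4 /ṣ/ is itself a trigger — this domain ends here.
From /ṣ/ at 2 leftward: 1 /a/ → [+RTR]; word edge.
From /ṣ/ at 4 rightward: 5 /r/ → [+RTR]; 6 /f/ transparent; 7 /j/ blocks.
From /ṣ/ at 4 leftward: 3 /l/ → [+RTR]; 2 /ṣ/ is itself a trigger — this domain ends here.
From /ṣ/ at 12 rightward: 13 /f/ transparent; word edge.
From /ṣ/ at 12 leftward: 11 /j/ blocks.
Targets with no active source: positions 8 9 stay [-emphatic].
[+RTR] positions on the surface: 1 2 3 4 5 12.

a~ ṣ~ l~ ṣ~ r~ f j o a f j ṣ~ f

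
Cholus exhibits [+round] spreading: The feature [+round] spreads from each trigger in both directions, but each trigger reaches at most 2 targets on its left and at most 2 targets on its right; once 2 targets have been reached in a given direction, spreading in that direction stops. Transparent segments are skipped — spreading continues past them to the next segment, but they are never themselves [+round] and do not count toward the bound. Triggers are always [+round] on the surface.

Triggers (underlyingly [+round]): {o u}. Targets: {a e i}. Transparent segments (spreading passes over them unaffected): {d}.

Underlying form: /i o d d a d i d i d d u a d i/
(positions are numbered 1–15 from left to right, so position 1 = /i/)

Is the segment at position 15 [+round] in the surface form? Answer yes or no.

From /o/ at 2 rightward: 3 /d/ transparent; 4 /d/ transparent; 5 /a/ → [+round]; 6 /d/ transparent; 7 /i/ → [+round]; bound reached.
From /o/ at 2 leftward: 1 /i/ → [+round]; word edge.
From /u/ at 12 rightward: 13 /a/ → [+round]; 14 /d/ transparent; 15 /i/ → [+round]; bound reached.
From /u/ at 12 leftward: 11 /d/ transparent; 10 /d/ transparent; 9 /i/ → [+round]; 8 /d/ transparent; 7 /i/ → [+round]; bound reached.
[+round] positions on the surface: 1 2 5 7 9 12 13 15.

yes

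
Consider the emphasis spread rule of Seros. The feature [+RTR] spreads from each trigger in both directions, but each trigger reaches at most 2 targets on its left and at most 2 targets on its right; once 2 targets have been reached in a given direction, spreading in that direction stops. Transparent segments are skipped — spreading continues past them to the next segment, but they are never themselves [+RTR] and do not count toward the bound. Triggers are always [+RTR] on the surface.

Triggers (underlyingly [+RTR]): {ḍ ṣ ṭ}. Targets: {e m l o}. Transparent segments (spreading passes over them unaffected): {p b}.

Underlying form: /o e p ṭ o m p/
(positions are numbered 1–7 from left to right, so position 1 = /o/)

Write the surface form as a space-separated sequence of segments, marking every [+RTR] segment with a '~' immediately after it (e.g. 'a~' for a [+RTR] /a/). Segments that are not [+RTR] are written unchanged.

o~ e~ p ṭ~ o~ m~ p

From /ṭ/ at 4 rightward: 5 /o/ → [+RTR]; 6 /m/ → [+RTR]; bound reached.
From /ṭ/ at 4 leftward: 3 /p/ transparent; 2 /e/ → [+RTR]; 1 /o/ → [+RTR]; bound reached.
[+RTR] positions on the surface: 1 2 4 5 6.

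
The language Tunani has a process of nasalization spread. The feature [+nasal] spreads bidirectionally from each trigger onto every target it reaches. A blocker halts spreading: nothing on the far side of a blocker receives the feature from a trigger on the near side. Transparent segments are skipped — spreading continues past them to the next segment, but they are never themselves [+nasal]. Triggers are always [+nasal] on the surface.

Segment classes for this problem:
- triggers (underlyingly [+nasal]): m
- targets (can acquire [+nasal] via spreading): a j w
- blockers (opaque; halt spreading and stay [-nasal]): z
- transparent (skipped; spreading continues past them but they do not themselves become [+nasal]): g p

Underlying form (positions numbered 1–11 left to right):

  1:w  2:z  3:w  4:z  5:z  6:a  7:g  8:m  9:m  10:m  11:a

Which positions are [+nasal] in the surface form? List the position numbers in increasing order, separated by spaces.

From /m/ at 8 rightward: 9 /m/ is itself a trigger — this domain ends here.
From /m/ at 8 leftward: 7 /g/ transparent; 6 /a/ → [+nasal]; 5 /z/ blocks.
From /m/ at 9 rightward: 10 /m/ is itself a trigger — this domain ends here.
From /m/ at 9 leftward: 8 /m/ is itself a trigger — this domain ends here.
From /m/ at 10 rightward: 11 /a/ → [+nasal]; word edge.
From /m/ at 10 leftward: 9 /m/ is itself a trigger — this domain ends here.
Targets with no active source: positions 1 3 stay [-nasal].

6 8 9 10 11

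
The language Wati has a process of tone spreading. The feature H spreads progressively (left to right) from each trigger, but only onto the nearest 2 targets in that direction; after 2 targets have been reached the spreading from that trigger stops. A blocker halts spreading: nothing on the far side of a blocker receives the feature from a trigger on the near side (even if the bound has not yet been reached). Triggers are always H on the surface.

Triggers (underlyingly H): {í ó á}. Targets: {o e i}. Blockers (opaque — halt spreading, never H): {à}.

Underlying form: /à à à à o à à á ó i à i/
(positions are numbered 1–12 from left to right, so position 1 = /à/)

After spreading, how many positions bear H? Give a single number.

3

From /á/ at 8 rightward: 9 /ó/ is itself a trigger — this domain ends here.
From /ó/ at 9 rightward: 10 /i/ → H; 11 /à/ blocks.
Targets with no active source: positions 5 12 stay [-high tone].
H positions on the surface: 8 9 10.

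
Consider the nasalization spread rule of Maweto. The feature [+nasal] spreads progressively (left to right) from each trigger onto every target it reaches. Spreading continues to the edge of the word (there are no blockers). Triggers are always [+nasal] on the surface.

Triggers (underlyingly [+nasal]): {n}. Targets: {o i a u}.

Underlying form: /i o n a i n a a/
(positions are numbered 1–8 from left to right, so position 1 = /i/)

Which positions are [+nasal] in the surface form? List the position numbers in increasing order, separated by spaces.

3 4 5 6 7 8

From /n/ at 3 rightward: 4 /a/ → [+nasal]; 5 /i/ → [+nasal]; 6 /n/ is itself a trigger — this domain ends here.
From /n/ at 6 rightward: 7 /a/ → [+nasal]; 8 /a/ → [+nasal]; word edge.
Targets with no active source: positions 1 2 stay [-nasal].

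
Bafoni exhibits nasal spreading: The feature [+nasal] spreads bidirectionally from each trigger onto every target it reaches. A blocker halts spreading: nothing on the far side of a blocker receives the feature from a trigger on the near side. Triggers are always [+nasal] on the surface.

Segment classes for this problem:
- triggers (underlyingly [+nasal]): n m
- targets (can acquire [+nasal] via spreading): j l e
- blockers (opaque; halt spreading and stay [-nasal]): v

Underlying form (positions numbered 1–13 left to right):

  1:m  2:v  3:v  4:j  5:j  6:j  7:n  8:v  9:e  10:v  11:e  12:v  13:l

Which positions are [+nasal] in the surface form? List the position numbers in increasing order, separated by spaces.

1 4 5 6 7

From /m/ at 1 rightward: 2 /v/ blocks.
From /m/ at 1 leftward: word edge.
From /n/ at 7 rightward: 8 /v/ blocks.
From /n/ at 7 leftward: 6 /j/ → [+nasal]; 5 /j/ → [+nasal]; 4 /j/ → [+nasal]; 3 /v/ blocks.
Targets with no active source: positions 9 11 13 stay [-nasal].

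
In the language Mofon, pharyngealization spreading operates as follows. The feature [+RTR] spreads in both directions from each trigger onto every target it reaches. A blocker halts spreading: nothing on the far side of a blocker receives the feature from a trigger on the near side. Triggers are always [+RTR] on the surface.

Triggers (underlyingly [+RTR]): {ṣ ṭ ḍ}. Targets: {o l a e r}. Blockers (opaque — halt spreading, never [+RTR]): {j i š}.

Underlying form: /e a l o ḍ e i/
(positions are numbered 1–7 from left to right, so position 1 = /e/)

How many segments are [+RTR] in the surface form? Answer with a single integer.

From /ḍ/ at 5 rightward: 6 /e/ → [+RTR]; 7 /i/ blocks.
From /ḍ/ at 5 leftward: 4 /o/ → [+RTR]; 3 /l/ → [+RTR]; 2 /a/ → [+RTR]; 1 /e/ → [+RTR]; word edge.
[+RTR] positions on the surface: 1 2 3 4 5 6.

6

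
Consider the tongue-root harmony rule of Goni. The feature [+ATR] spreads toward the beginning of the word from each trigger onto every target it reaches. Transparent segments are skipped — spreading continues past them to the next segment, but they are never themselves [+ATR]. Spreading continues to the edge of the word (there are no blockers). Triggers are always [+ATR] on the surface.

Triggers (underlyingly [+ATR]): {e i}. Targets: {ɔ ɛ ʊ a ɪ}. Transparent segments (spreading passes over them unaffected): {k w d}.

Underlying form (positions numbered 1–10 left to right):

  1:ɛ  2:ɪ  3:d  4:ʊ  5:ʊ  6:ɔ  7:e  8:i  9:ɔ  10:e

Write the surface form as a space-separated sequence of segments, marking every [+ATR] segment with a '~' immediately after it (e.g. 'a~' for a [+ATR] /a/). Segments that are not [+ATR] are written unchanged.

From /e/ at 7 leftward: 6 /ɔ/ → [+ATR]; 5 /ʊ/ → [+ATR]; 4 /ʊ/ → [+ATR]; 3 /d/ transparent; 2 /ɪ/ → [+ATR]; 1 /ɛ/ → [+ATR]; word edge.
From /i/ at 8 leftward: 7 /e/ is itself a trigger — this domain ends here.
From /e/ at 10 leftward: 9 /ɔ/ → [+ATR]; 8 /i/ is itself a trigger — this domain ends here.
[+ATR] positions on the surface: 1 2 4 5 6 7 8 9 10.

ɛ~ ɪ~ d ʊ~ ʊ~ ɔ~ e~ i~ ɔ~ e~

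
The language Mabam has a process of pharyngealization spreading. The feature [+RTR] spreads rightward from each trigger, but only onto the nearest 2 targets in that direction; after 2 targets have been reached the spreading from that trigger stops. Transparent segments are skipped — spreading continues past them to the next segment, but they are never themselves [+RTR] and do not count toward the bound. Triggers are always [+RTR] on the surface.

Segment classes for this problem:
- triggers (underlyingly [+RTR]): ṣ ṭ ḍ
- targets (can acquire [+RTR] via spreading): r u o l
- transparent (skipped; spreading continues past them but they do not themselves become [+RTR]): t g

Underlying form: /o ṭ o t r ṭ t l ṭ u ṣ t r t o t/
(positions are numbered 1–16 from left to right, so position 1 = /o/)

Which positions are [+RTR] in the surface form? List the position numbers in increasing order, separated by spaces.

From /ṭ/ at 2 rightward: 3 /o/ → [+RTR]; 4 /t/ transparent; 5 /r/ → [+RTR]; bound reached.
From /ṭ/ at 6 rightward: 7 /t/ transparent; 8 /l/ → [+RTR]; 9 /ṭ/ is itself a trigger — this domain ends here.
From /ṭ/ at 9 rightward: 10 /u/ → [+RTR]; 11 /ṣ/ is itself a trigger — this domain ends here.
From /ṣ/ at 11 rightward: 12 /t/ transparent; 13 /r/ → [+RTR]; 14 /t/ transparent; 15 /o/ → [+RTR]; bound reached.
Target with no active source: position 1 stays [-emphatic].

2 3 5 6 8 9 10 11 13 15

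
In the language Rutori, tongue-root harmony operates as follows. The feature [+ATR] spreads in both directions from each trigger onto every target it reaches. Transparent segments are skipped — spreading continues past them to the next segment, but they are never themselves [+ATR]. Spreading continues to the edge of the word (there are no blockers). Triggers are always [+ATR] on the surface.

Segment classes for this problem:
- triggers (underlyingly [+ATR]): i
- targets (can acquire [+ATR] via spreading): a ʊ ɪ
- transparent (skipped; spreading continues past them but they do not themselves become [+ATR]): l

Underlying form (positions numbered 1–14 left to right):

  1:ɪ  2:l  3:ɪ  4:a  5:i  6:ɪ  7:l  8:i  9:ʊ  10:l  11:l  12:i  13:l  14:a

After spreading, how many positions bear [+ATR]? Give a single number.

9

From /i/ at 5 rightward: 6 /ɪ/ → [+ATR]; 7 /l/ transparent; 8 /i/ is itself a trigger — this domain ends here.
From /i/ at 5 leftward: 4 /a/ → [+ATR]; 3 /ɪ/ → [+ATR]; 2 /l/ transparent; 1 /ɪ/ → [+ATR]; word edge.
From /i/ at 8 rightward: 9 /ʊ/ → [+ATR]; 10 /l/ transparent; 11 /l/ transparent; 12 /i/ is itself a trigger — this domain ends here.
From /i/ at 8 leftward: 7 /l/ transparent; 6 /ɪ/ → [+ATR]; 5 /i/ is itself a trigger — this domain ends here.
From /i/ at 12 rightward: 13 /l/ transparent; 14 /a/ → [+ATR]; word edge.
From /i/ at 12 leftward: 11 /l/ transparent; 10 /l/ transparent; 9 /ʊ/ → [+ATR]; 8 /i/ is itself a trigger — this domain ends here.
[+ATR] positions on the surface: 1 3 4 5 6 8 9 12 14.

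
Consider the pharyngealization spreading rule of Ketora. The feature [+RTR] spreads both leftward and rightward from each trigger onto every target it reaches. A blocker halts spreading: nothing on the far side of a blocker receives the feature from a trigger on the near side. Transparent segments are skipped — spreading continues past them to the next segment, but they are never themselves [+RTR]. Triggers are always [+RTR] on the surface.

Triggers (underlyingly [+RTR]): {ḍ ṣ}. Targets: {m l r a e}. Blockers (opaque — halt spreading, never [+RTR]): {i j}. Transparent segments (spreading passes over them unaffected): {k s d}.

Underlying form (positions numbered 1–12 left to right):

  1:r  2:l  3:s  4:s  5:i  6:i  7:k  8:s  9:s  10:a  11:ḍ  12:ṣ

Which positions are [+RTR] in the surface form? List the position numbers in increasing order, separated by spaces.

10 11 12

From /ḍ/ at 11 rightward: 12 /ṣ/ is itself a trigger — this domain ends here.
From /ḍ/ at 11 leftward: 10 /a/ → [+RTR]; 9 /s/ transparent; 8 /s/ transparent; 7 /k/ transparent; 6 /i/ blocks.
From /ṣ/ at 12 rightward: word edge.
From /ṣ/ at 12 leftward: 11 /ḍ/ is itself a trigger — this domain ends here.
Targets with no active source: positions 1 2 stay [-emphatic].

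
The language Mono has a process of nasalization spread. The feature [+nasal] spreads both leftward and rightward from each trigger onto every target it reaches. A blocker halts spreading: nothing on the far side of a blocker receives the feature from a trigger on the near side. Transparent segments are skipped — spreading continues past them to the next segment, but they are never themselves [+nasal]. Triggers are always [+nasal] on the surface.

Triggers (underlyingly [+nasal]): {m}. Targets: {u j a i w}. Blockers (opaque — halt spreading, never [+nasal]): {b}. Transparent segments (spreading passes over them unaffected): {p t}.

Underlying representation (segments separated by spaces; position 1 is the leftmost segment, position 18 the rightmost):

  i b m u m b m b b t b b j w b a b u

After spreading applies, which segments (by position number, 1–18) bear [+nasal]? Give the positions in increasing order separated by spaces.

From /m/ at 3 rightward: 4 /u/ → [+nasal]; 5 /m/ is itself a trigger — this domain ends here.
From /m/ at 3 leftward: 2 /b/ blocks.
From /m/ at 5 rightward: 6 /b/ blocks.
From /m/ at 5 leftward: 4 /u/ → [+nasal]; 3 /m/ is itself a trigger — this domain ends here.
From /m/ at 7 rightward: 8 /b/ blocks.
From /m/ at 7 leftward: 6 /b/ blocks.
Targets with no active source: positions 1 13 14 16 18 stay [-nasal].

3 4 5 7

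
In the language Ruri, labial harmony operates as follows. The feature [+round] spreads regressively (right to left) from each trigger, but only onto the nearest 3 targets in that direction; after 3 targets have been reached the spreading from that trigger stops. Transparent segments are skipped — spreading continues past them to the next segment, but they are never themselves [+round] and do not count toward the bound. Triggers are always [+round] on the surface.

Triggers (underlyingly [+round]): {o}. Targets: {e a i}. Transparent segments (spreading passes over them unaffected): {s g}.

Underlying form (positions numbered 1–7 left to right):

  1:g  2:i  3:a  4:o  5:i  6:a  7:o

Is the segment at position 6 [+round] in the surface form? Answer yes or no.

From /o/ at 4 leftward: 3 /a/ → [+round]; 2 /i/ → [+round]; 1 /g/ transparent; word edge.
From /o/ at 7 leftward: 6 /a/ → [+round]; 5 /i/ → [+round]; 4 /o/ is itself a trigger — this domain ends here.
[+round] positions on the surface: 2 3 4 5 6 7.

yes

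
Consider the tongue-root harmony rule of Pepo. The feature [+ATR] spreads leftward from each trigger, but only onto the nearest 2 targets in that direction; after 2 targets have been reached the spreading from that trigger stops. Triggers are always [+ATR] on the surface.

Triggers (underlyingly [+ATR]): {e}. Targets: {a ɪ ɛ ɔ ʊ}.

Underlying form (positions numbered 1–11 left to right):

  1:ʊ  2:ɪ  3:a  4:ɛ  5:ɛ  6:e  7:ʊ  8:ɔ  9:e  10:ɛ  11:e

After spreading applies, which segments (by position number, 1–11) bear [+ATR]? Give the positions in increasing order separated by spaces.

From /e/ at 6 leftward: 5 /ɛ/ → [+ATR]; 4 /ɛ/ → [+ATR]; bound reached.
From /e/ at 9 leftward: 8 /ɔ/ → [+ATR]; 7 /ʊ/ → [+ATR]; bound reached.
From /e/ at 11 leftward: 10 /ɛ/ → [+ATR]; 9 /e/ is itself a trigger — this domain ends here.
Targets with no active source: positions 1 2 3 stay [-ATR].

4 5 6 7 8 9 10 11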